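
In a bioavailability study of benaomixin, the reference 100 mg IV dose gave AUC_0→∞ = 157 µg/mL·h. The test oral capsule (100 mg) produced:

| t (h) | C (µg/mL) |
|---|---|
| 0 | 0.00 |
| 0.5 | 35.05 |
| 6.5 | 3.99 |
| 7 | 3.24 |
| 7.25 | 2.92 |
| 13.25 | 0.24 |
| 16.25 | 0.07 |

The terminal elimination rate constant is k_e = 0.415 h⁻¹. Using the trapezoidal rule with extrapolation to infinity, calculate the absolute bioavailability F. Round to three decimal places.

Trapezoidal AUC_0→16.25 (oral capsule):
  [0→0.5]: (0.00+35.05)/2 × 0.5 = 8.7625
  [0.5→6.5]: (35.05+3.99)/2 × 6 = 117.12
  [6.5→7]: (3.99+3.24)/2 × 0.5 = 1.8075
  [7→7.25]: (3.24+2.92)/2 × 0.25 = 0.77
  [7.25→13.25]: (2.92+0.24)/2 × 6 = 9.48
  [13.25→16.25]: (0.24+0.07)/2 × 3 = 0.465
  Sum = 138.405 µg/mL·h
Tail: C_last/k_e = 0.07/0.415 = 0.169
AUC_0→∞ (oral capsule) = 138.405 + 0.169 = 138.574 µg/mL·h
F = (AUC_ev/D_ev)/(AUC_iv/D_iv) = (138.574/100)/(157/100) = 1.38574/1.57 = 0.8826

F = 0.883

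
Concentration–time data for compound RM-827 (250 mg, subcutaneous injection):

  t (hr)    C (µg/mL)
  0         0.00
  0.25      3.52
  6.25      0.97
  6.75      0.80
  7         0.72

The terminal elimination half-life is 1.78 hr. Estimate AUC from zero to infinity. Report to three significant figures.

Trapezoidal AUC_0→7:
  [0→0.25]: (0.00+3.52)/2 × 0.25 = 0.44
  [0.25→6.25]: (3.52+0.97)/2 × 6 = 13.47
  [6.25→6.75]: (0.97+0.80)/2 × 0.5 = 0.4425
  [6.75→7]: (0.80+0.72)/2 × 0.25 = 0.19
  Sum = 14.5425 µg/mL·hr
k_e = ln2 / t½ = 0.693147 / 1.78 = 0.3894 hr^-1
Extrapolated tail: C_last / k_e = 0.72 / 0.3894 = 1.849
AUC_0→∞ = 14.5425 + 1.849 = 16.3915 µg/mL·hr

AUC = 16.4 µg/mL·hr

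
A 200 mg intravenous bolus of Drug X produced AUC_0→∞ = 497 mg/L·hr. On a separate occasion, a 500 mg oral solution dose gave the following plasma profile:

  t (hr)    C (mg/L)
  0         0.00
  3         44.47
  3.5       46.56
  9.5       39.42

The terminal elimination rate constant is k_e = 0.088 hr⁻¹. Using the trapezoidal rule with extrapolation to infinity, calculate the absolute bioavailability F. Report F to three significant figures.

Trapezoidal AUC_0→9.5 (oral solution):
  [0→3]: (0.00+44.47)/2 × 3 = 66.705
  [3→3.5]: (44.47+46.56)/2 × 0.5 = 22.7575
  [3.5→9.5]: (46.56+39.42)/2 × 6 = 257.94
  Sum = 347.4025 mg/L·hr
Tail: C_last/k_e = 39.42/0.088 = 447.955
AUC_0→∞ (oral solution) = 347.4025 + 447.955 = 795.3575 mg/L·hr
F = (AUC_ev/D_ev)/(AUC_iv/D_iv) = (795.3575/500)/(497/200) = 1.590715/2.485 = 0.6401

F = 0.640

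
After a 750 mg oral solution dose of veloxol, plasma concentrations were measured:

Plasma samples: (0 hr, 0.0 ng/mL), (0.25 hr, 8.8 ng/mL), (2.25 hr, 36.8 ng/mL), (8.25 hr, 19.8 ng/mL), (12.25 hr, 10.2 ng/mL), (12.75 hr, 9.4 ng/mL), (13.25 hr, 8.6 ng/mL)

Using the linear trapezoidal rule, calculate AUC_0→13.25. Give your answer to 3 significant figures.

AUC = 286 ng/mL·hr

Trapezoidal AUC_0→13.25:
  [0→0.25]: (0.0+8.8)/2 × 0.25 = 1.1
  [0.25→2.25]: (8.8+36.8)/2 × 2 = 45.6
  [2.25→8.25]: (36.8+19.8)/2 × 6 = 169.8
  [8.25→12.25]: (19.8+10.2)/2 × 4 = 60.0
  [12.25→12.75]: (10.2+9.4)/2 × 0.5 = 4.9
  [12.75→13.25]: (9.4+8.6)/2 × 0.5 = 4.5
  Sum = 285.9 ng/mL·hr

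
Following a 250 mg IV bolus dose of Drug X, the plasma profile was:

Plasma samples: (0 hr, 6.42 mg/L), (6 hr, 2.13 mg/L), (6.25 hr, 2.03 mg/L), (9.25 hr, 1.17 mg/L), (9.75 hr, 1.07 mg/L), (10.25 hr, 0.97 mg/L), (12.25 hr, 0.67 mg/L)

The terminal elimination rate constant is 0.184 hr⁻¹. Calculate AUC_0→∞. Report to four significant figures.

AUC = 37.32 mg/L·hr

Trapezoidal AUC_0→12.25:
  [0→6]: (6.42+2.13)/2 × 6 = 25.65
  [6→6.25]: (2.13+2.03)/2 × 0.25 = 0.52
  [6.25→9.25]: (2.03+1.17)/2 × 3 = 4.8
  [9.25→9.75]: (1.17+1.07)/2 × 0.5 = 0.56
  [9.75→10.25]: (1.07+0.97)/2 × 0.5 = 0.51
  [10.25→12.25]: (0.97+0.67)/2 × 2 = 1.64
  Sum = 33.68 mg/L·hr
Extrapolated tail: C_last / k_e = 0.67 / 0.184 = 3.641
AUC_0→∞ = 33.68 + 3.641 = 37.321 mg/L·hr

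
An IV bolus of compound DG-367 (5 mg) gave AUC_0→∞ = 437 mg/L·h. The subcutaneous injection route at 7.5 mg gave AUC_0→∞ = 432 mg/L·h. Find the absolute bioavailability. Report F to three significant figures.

F = (AUC_ev / D_ev) / (AUC_iv / D_iv)
  = (432/7.5) / (437/5)
  = 57.6 / 87.4 = 0.6590

F = 0.659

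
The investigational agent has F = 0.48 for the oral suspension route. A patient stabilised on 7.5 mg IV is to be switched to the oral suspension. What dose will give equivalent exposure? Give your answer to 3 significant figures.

D_oral = 15.6 mg

For equal systemic exposure: F × D_ev = D_iv
D_ev = D_iv / F = 7.5 / 0.48 = 15.625 mg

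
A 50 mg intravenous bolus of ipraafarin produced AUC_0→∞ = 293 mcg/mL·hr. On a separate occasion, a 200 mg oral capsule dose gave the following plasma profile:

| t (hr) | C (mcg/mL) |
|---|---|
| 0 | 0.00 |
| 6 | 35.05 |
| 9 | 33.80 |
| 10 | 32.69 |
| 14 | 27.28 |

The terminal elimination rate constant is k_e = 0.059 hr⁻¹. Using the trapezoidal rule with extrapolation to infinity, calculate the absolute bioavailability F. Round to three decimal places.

F = 0.703

Trapezoidal AUC_0→14 (oral capsule):
  [0→6]: (0.00+35.05)/2 × 6 = 105.15
  [6→9]: (35.05+33.80)/2 × 3 = 103.275
  [9→10]: (33.80+32.69)/2 × 1 = 33.245
  [10→14]: (32.69+27.28)/2 × 4 = 119.94
  Sum = 361.61 mcg/mL·hr
Tail: C_last/k_e = 27.28/0.059 = 462.373
AUC_0→∞ (oral capsule) = 361.61 + 462.373 = 823.983 mcg/mL·hr
F = (AUC_ev/D_ev)/(AUC_iv/D_iv) = (823.983/200)/(293/50) = 4.119915/5.86 = 0.7031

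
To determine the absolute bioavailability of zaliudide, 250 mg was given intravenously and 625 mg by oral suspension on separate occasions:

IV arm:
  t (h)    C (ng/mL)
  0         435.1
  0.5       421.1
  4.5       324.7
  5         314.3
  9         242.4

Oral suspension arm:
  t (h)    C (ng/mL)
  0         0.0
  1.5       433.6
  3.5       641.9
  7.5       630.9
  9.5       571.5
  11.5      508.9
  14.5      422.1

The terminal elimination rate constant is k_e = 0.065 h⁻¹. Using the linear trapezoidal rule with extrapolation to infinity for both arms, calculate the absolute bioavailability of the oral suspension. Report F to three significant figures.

Trapezoidal AUC_0→9 (IV):
  [0→0.5]: (435.1+421.1)/2 × 0.5 = 214.05
  [0.5→4.5]: (421.1+324.7)/2 × 4 = 1491.6
  [4.5→5]: (324.7+314.3)/2 × 0.5 = 159.75
  [5→9]: (314.3+242.4)/2 × 4 = 1113.4
  Sum = 2978.8 ng/mL·h
IV tail: 242.4/0.065 = 3729.231; AUC_iv,0→∞ = 2978.8 + 3729.231 = 6708.031 ng/mL·h
Trapezoidal AUC_0→14.5 (oral suspension):
  [0→1.5]: (0.0+433.6)/2 × 1.5 = 325.2
  [1.5→3.5]: (433.6+641.9)/2 × 2 = 1075.5
  [3.5→7.5]: (641.9+630.9)/2 × 4 = 2545.6
  [7.5→9.5]: (630.9+571.5)/2 × 2 = 1202.4
  [9.5→11.5]: (571.5+508.9)/2 × 2 = 1080.4
  [11.5→14.5]: (508.9+422.1)/2 × 3 = 1396.5
  Sum = 7625.6 ng/mL·h
oral suspension tail: 422.1/0.065 = 6493.846; AUC_ev,0→∞ = 7625.6 + 6493.846 = 14119.446 ng/mL·h
F = (AUC_ev/D_ev)/(AUC_iv/D_iv) = (14119.446/625)/(6708.031/250) = 22.5911/26.832124 = 0.8419

F = 0.842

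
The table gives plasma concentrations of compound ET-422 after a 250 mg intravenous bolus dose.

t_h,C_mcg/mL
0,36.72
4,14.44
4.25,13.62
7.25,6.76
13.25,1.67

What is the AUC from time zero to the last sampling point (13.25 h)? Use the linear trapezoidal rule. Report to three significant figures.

AUC = 162 mcg/mL·h

Trapezoidal AUC_0→13.25:
  [0→4]: (36.72+14.44)/2 × 4 = 102.32
  [4→4.25]: (14.44+13.62)/2 × 0.25 = 3.5075
  [4.25→7.25]: (13.62+6.76)/2 × 3 = 30.57
  [7.25→13.25]: (6.76+1.67)/2 × 6 = 25.29
  Sum = 161.6875 mcg/mL·h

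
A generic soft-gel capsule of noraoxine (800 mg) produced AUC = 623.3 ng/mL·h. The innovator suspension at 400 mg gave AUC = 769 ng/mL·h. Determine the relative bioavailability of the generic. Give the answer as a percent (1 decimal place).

F_rel = 40.5%

F_rel = (AUC_test/D_test) / (AUC_ref/D_ref)
      = (623.3/800) / (769/400)
      = 0.779125 / 1.9225 = 0.4053 = 40.53%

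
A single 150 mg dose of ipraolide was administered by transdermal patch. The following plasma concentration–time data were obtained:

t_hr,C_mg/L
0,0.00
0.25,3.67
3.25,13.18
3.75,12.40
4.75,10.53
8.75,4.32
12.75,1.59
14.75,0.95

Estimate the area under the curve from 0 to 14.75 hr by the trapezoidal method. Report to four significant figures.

Trapezoidal AUC_0→14.75:
  [0→0.25]: (0.00+3.67)/2 × 0.25 = 0.45875
  [0.25→3.25]: (3.67+13.18)/2 × 3 = 25.275
  [3.25→3.75]: (13.18+12.40)/2 × 0.5 = 6.395
  [3.75→4.75]: (12.40+10.53)/2 × 1 = 11.465
  [4.75→8.75]: (10.53+4.32)/2 × 4 = 29.7
  [8.75→12.75]: (4.32+1.59)/2 × 4 = 11.82
  [12.75→14.75]: (1.59+0.95)/2 × 2 = 2.54
  Sum = 87.65375 mg/L·hr

AUC = 87.65 mg/L·hr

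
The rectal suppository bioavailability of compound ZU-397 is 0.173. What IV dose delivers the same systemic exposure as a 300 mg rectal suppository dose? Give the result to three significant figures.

D_iv = 51.9 mg

Systemic exposure from an extravascular dose = F × D_ev, so the equivalent IV dose is F × D_ev.
D_iv = F × D_ev = 0.173 × 300 = 51.9 mg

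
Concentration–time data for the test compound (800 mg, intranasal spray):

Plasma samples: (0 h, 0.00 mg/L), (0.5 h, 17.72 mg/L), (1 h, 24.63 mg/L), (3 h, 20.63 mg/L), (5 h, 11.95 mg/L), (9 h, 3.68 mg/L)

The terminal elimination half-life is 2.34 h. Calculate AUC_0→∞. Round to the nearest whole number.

Trapezoidal AUC_0→9:
  [0→0.5]: (0.00+17.72)/2 × 0.5 = 4.43
  [0.5→1]: (17.72+24.63)/2 × 0.5 = 10.5875
  [1→3]: (24.63+20.63)/2 × 2 = 45.26
  [3→5]: (20.63+11.95)/2 × 2 = 32.58
  [5→9]: (11.95+3.68)/2 × 4 = 31.26
  Sum = 124.1175 mg/L·h
k_e = ln2 / t½ = 0.693147 / 2.34 = 0.2962 h^-1
Extrapolated tail: C_last / k_e = 3.68 / 0.2962 = 12.424
AUC_0→∞ = 124.1175 + 12.424 = 136.5415 mg/L·h

AUC = 137 mg/L·h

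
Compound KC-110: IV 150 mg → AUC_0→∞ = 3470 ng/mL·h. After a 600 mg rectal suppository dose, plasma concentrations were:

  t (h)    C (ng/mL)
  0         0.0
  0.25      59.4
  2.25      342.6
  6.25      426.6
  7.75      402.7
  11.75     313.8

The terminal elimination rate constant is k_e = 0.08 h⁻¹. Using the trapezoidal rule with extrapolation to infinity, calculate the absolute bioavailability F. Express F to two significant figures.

F = 0.57

Trapezoidal AUC_0→11.75 (rectal suppository):
  [0→0.25]: (0.0+59.4)/2 × 0.25 = 7.425
  [0.25→2.25]: (59.4+342.6)/2 × 2 = 402.0
  [2.25→6.25]: (342.6+426.6)/2 × 4 = 1538.4
  [6.25→7.75]: (426.6+402.7)/2 × 1.5 = 621.975
  [7.75→11.75]: (402.7+313.8)/2 × 4 = 1433.0
  Sum = 4002.8 ng/mL·h
Tail: C_last/k_e = 313.8/0.08 = 3922.500
AUC_0→∞ (rectal suppository) = 4002.8 + 3922.500 = 7925.3 ng/mL·h
F = (AUC_ev/D_ev)/(AUC_iv/D_iv) = (7925.3/600)/(3470/150) = 13.2088/23.1333 = 0.5710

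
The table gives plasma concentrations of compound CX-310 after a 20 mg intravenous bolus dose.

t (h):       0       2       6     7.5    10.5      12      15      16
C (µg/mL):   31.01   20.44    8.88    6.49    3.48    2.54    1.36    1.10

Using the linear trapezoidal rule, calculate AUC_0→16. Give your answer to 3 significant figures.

AUC = 148 µg/mL·h

Trapezoidal AUC_0→16:
  [0→2]: (31.01+20.44)/2 × 2 = 51.45
  [2→6]: (20.44+8.88)/2 × 4 = 58.64
  [6→7.5]: (8.88+6.49)/2 × 1.5 = 11.5275
  [7.5→10.5]: (6.49+3.48)/2 × 3 = 14.955
  [10.5→12]: (3.48+2.54)/2 × 1.5 = 4.515
  [12→15]: (2.54+1.36)/2 × 3 = 5.85
  [15→16]: (1.36+1.10)/2 × 1 = 1.23
  Sum = 148.1675 µg/mL·h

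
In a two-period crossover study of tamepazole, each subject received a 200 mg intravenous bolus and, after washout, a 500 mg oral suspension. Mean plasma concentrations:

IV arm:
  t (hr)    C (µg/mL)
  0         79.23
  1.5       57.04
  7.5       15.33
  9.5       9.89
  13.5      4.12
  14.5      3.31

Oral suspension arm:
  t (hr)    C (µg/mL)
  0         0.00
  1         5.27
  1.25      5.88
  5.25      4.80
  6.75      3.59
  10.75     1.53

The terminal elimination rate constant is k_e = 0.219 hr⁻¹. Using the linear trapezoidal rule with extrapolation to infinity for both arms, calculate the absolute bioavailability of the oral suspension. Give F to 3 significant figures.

F = 0.0500

Trapezoidal AUC_0→14.5 (IV):
  [0→1.5]: (79.23+57.04)/2 × 1.5 = 102.2025
  [1.5→7.5]: (57.04+15.33)/2 × 6 = 217.11
  [7.5→9.5]: (15.33+9.89)/2 × 2 = 25.22
  [9.5→13.5]: (9.89+4.12)/2 × 4 = 28.02
  [13.5→14.5]: (4.12+3.31)/2 × 1 = 3.715
  Sum = 376.2675 µg/mL·hr
IV tail: 3.31/0.219 = 15.114; AUC_iv,0→∞ = 376.2675 + 15.114 = 391.3815 µg/mL·hr
Trapezoidal AUC_0→10.75 (oral suspension):
  [0→1]: (0.00+5.27)/2 × 1 = 2.635
  [1→1.25]: (5.27+5.88)/2 × 0.25 = 1.39375
  [1.25→5.25]: (5.88+4.80)/2 × 4 = 21.36
  [5.25→6.75]: (4.80+3.59)/2 × 1.5 = 6.2925
  [6.75→10.75]: (3.59+1.53)/2 × 4 = 10.24
  Sum = 41.92125 µg/mL·hr
oral suspension tail: 1.53/0.219 = 6.986; AUC_ev,0→∞ = 41.92125 + 6.986 = 48.90725 µg/mL·hr
F = (AUC_ev/D_ev)/(AUC_iv/D_iv) = (48.90725/500)/(391.3815/200) = 0.0978145/1.9569075 = 0.0500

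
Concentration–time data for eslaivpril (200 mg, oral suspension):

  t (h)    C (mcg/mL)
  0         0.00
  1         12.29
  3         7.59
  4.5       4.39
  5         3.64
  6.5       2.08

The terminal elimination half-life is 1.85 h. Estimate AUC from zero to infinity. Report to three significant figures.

Trapezoidal AUC_0→6.5:
  [0→1]: (0.00+12.29)/2 × 1 = 6.145
  [1→3]: (12.29+7.59)/2 × 2 = 19.88
  [3→4.5]: (7.59+4.39)/2 × 1.5 = 8.985
  [4.5→5]: (4.39+3.64)/2 × 0.5 = 2.0075
  [5→6.5]: (3.64+2.08)/2 × 1.5 = 4.29
  Sum = 41.3075 mcg/mL·h
k_e = ln2 / t½ = 0.693147 / 1.85 = 0.3747 h^-1
Extrapolated tail: C_last / k_e = 2.08 / 0.3747 = 5.551
AUC_0→∞ = 41.3075 + 5.551 = 46.8585 mcg/mL·h

AUC = 46.9 mcg/mL·h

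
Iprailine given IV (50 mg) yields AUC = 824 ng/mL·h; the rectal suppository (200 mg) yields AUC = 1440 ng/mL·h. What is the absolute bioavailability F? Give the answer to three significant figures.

F = (AUC_ev / D_ev) / (AUC_iv / D_iv)
  = (1440/200) / (824/50)
  = 7.2 / 16.48 = 0.4369

F = 0.437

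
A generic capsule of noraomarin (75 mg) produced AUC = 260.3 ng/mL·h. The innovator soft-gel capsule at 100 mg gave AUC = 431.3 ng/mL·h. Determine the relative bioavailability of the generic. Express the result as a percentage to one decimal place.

F_rel = (AUC_test/D_test) / (AUC_ref/D_ref)
      = (260.3/75) / (431.3/100)
      = 3.47067 / 4.313 = 0.8047 = 80.47%

F_rel = 80.5%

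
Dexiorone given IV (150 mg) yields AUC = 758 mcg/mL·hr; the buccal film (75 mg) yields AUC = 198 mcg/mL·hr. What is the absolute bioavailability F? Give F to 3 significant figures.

F = 0.522

F = (AUC_ev / D_ev) / (AUC_iv / D_iv)
  = (198/75) / (758/150)
  = 2.64 / 5.05333 = 0.5224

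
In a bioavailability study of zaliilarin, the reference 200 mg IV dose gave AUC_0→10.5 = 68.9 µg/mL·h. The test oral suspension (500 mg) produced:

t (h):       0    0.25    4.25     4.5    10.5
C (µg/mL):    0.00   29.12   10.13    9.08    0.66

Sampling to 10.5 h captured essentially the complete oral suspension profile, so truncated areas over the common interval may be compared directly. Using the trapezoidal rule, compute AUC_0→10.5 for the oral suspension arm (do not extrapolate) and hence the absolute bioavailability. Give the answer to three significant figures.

F = 0.660

Trapezoidal AUC_0→10.5 (oral suspension):
  [0→0.25]: (0.00+29.12)/2 × 0.25 = 3.64
  [0.25→4.25]: (29.12+10.13)/2 × 4 = 78.5
  [4.25→4.5]: (10.13+9.08)/2 × 0.25 = 2.40125
  [4.5→10.5]: (9.08+0.66)/2 × 6 = 29.22
  Sum = 113.76125 µg/mL·h
F = (AUC_ev/D_ev)/(AUC_iv/D_iv) = (113.76125/500)/(68.9/200) = 0.2275225/0.3445 = 0.6604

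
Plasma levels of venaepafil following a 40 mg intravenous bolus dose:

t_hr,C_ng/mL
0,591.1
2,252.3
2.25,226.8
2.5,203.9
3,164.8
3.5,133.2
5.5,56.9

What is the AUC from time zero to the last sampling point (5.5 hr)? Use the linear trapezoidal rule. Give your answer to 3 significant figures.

AUC = 1310 ng/mL·hr

Trapezoidal AUC_0→5.5:
  [0→2]: (591.1+252.3)/2 × 2 = 843.4
  [2→2.25]: (252.3+226.8)/2 × 0.25 = 59.8875
  [2.25→2.5]: (226.8+203.9)/2 × 0.25 = 53.8375
  [2.5→3]: (203.9+164.8)/2 × 0.5 = 92.175
  [3→3.5]: (164.8+133.2)/2 × 0.5 = 74.5
  [3.5→5.5]: (133.2+56.9)/2 × 2 = 190.1
  Sum = 1313.9 ng/mL·hr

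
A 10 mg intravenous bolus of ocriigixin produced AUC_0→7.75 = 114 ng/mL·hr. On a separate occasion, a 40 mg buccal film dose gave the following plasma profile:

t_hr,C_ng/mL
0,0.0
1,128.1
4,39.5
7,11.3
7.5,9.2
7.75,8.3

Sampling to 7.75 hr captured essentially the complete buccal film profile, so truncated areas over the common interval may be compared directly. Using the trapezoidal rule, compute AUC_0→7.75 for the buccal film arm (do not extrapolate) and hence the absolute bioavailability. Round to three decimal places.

F = 0.875

Trapezoidal AUC_0→7.75 (buccal film):
  [0→1]: (0.0+128.1)/2 × 1 = 64.05
  [1→4]: (128.1+39.5)/2 × 3 = 251.4
  [4→7]: (39.5+11.3)/2 × 3 = 76.2
  [7→7.5]: (11.3+9.2)/2 × 0.5 = 5.125
  [7.5→7.75]: (9.2+8.3)/2 × 0.25 = 2.1875
  Sum = 398.9625 ng/mL·hr
F = (AUC_ev/D_ev)/(AUC_iv/D_iv) = (398.9625/40)/(114/10) = 9.9740625/11.4 = 0.8749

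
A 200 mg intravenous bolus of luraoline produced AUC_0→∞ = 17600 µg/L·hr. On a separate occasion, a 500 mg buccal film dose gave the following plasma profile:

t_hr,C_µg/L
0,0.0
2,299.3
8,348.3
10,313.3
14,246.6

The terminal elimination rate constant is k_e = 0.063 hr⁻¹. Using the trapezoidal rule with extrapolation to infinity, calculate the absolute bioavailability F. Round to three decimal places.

Trapezoidal AUC_0→14 (buccal film):
  [0→2]: (0.0+299.3)/2 × 2 = 299.3
  [2→8]: (299.3+348.3)/2 × 6 = 1942.8
  [8→10]: (348.3+313.3)/2 × 2 = 661.6
  [10→14]: (313.3+246.6)/2 × 4 = 1119.8
  Sum = 4023.5 µg/L·hr
Tail: C_last/k_e = 246.6/0.063 = 3914.286
AUC_0→∞ (buccal film) = 4023.5 + 3914.286 = 7937.786 µg/L·hr
F = (AUC_ev/D_ev)/(AUC_iv/D_iv) = (7937.786/500)/(17600/200) = 15.875572/88 = 0.1804

F = 0.180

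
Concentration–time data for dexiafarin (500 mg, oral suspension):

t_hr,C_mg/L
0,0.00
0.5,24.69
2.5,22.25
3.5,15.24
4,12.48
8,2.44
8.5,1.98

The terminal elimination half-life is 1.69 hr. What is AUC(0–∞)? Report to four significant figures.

Trapezoidal AUC_0→8.5:
  [0→0.5]: (0.00+24.69)/2 × 0.5 = 6.1725
  [0.5→2.5]: (24.69+22.25)/2 × 2 = 46.94
  [2.5→3.5]: (22.25+15.24)/2 × 1 = 18.745
  [3.5→4]: (15.24+12.48)/2 × 0.5 = 6.93
  [4→8]: (12.48+2.44)/2 × 4 = 29.84
  [8→8.5]: (2.44+1.98)/2 × 0.5 = 1.105
  Sum = 109.7325 mg/L·hr
k_e = ln2 / t½ = 0.693147 / 1.69 = 0.4101 hr^-1
Extrapolated tail: C_last / k_e = 1.98 / 0.4101 = 4.828
AUC_0→∞ = 109.7325 + 4.828 = 114.5605 mg/L·hr

AUC = 114.6 mg/L·hr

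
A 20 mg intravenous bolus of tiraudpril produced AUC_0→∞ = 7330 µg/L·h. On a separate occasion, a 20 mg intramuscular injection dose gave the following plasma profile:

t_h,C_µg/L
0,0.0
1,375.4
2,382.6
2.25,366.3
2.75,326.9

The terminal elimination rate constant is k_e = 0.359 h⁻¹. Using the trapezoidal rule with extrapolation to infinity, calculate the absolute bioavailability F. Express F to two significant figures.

F = 0.24

Trapezoidal AUC_0→2.75 (intramuscular injection):
  [0→1]: (0.0+375.4)/2 × 1 = 187.7
  [1→2]: (375.4+382.6)/2 × 1 = 379.0
  [2→2.25]: (382.6+366.3)/2 × 0.25 = 93.6125
  [2.25→2.75]: (366.3+326.9)/2 × 0.5 = 173.3
  Sum = 833.6125 µg/L·h
Tail: C_last/k_e = 326.9/0.359 = 910.585
AUC_0→∞ (intramuscular injection) = 833.6125 + 910.585 = 1744.1975 µg/L·h
F = (AUC_ev/D_ev)/(AUC_iv/D_iv) = (1744.1975/20)/(7330/20) = 87.209875/366.5 = 0.2380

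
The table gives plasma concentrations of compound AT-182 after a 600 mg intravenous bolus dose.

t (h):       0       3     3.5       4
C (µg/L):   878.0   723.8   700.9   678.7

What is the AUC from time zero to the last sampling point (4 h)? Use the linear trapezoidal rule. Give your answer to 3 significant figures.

Trapezoidal AUC_0→4:
  [0→3]: (878.0+723.8)/2 × 3 = 2402.7
  [3→3.5]: (723.8+700.9)/2 × 0.5 = 356.175
  [3.5→4]: (700.9+678.7)/2 × 0.5 = 344.9
  Sum = 3103.775 µg/L·h

AUC = 3100 µg/L·h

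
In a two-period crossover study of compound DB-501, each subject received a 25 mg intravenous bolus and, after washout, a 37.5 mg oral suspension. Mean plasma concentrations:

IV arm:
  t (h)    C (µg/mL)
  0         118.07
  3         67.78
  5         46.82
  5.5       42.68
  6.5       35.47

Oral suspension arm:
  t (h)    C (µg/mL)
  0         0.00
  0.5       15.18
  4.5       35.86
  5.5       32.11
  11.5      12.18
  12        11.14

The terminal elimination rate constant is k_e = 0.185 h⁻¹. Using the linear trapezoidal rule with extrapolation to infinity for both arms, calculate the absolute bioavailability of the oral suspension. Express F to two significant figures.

Trapezoidal AUC_0→6.5 (IV):
  [0→3]: (118.07+67.78)/2 × 3 = 278.775
  [3→5]: (67.78+46.82)/2 × 2 = 114.6
  [5→5.5]: (46.82+42.68)/2 × 0.5 = 22.375
  [5.5→6.5]: (42.68+35.47)/2 × 1 = 39.075
  Sum = 454.825 µg/mL·h
IV tail: 35.47/0.185 = 191.730; AUC_iv,0→∞ = 454.825 + 191.730 = 646.555 µg/mL·h
Trapezoidal AUC_0→12 (oral suspension):
  [0→0.5]: (0.00+15.18)/2 × 0.5 = 3.795
  [0.5→4.5]: (15.18+35.86)/2 × 4 = 102.08
  [4.5→5.5]: (35.86+32.11)/2 × 1 = 33.985
  [5.5→11.5]: (32.11+12.18)/2 × 6 = 132.87
  [11.5→12]: (12.18+11.14)/2 × 0.5 = 5.83
  Sum = 278.56 µg/mL·h
oral suspension tail: 11.14/0.185 = 60.216; AUC_ev,0→∞ = 278.56 + 60.216 = 338.776 µg/mL·h
F = (AUC_ev/D_ev)/(AUC_iv/D_iv) = (338.776/37.5)/(646.555/25) = 9.03403/25.8622 = 0.3493

F = 0.35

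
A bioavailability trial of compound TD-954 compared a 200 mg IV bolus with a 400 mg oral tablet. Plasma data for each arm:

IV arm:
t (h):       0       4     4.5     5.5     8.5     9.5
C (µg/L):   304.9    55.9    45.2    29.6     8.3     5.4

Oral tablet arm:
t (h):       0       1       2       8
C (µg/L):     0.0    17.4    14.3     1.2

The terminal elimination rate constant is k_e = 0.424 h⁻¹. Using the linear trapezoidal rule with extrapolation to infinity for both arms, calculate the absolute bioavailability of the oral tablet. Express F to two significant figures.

F = 0.043

Trapezoidal AUC_0→9.5 (IV):
  [0→4]: (304.9+55.9)/2 × 4 = 721.6
  [4→4.5]: (55.9+45.2)/2 × 0.5 = 25.275
  [4.5→5.5]: (45.2+29.6)/2 × 1 = 37.4
  [5.5→8.5]: (29.6+8.3)/2 × 3 = 56.85
  [8.5→9.5]: (8.3+5.4)/2 × 1 = 6.85
  Sum = 847.975 µg/L·h
IV tail: 5.4/0.424 = 12.736; AUC_iv,0→∞ = 847.975 + 12.736 = 860.711 µg/L·h
Trapezoidal AUC_0→8 (oral tablet):
  [0→1]: (0.0+17.4)/2 × 1 = 8.7
  [1→2]: (17.4+14.3)/2 × 1 = 15.85
  [2→8]: (14.3+1.2)/2 × 6 = 46.5
  Sum = 71.05 µg/L·h
oral tablet tail: 1.2/0.424 = 2.830; AUC_ev,0→∞ = 71.05 + 2.830 = 73.88 µg/L·h
F = (AUC_ev/D_ev)/(AUC_iv/D_iv) = (73.88/400)/(860.711/200) = 0.1847/4.303555 = 0.0429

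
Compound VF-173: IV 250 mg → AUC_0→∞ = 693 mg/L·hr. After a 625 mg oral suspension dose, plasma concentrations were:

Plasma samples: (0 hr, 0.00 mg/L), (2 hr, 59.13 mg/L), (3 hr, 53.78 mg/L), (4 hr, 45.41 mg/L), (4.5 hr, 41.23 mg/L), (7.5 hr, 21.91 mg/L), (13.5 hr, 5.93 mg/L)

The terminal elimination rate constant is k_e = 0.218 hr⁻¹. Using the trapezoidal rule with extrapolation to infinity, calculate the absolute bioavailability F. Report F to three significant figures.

Trapezoidal AUC_0→13.5 (oral suspension):
  [0→2]: (0.00+59.13)/2 × 2 = 59.13
  [2→3]: (59.13+53.78)/2 × 1 = 56.455
  [3→4]: (53.78+45.41)/2 × 1 = 49.595
  [4→4.5]: (45.41+41.23)/2 × 0.5 = 21.66
  [4.5→7.5]: (41.23+21.91)/2 × 3 = 94.71
  [7.5→13.5]: (21.91+5.93)/2 × 6 = 83.52
  Sum = 365.07 mg/L·hr
Tail: C_last/k_e = 5.93/0.218 = 27.202
AUC_0→∞ (oral suspension) = 365.07 + 27.202 = 392.272 mg/L·hr
F = (AUC_ev/D_ev)/(AUC_iv/D_iv) = (392.272/625)/(693/250) = 0.6276352/2.772 = 0.2264

F = 0.226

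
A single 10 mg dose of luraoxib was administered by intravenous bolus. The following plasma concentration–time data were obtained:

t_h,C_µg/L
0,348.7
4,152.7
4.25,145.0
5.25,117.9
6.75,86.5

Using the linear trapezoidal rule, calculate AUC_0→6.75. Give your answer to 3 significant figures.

Trapezoidal AUC_0→6.75:
  [0→4]: (348.7+152.7)/2 × 4 = 1002.8
  [4→4.25]: (152.7+145.0)/2 × 0.25 = 37.2125
  [4.25→5.25]: (145.0+117.9)/2 × 1 = 131.45
  [5.25→6.75]: (117.9+86.5)/2 × 1.5 = 153.3
  Sum = 1324.7625 µg/L·h

AUC = 1320 µg/L·h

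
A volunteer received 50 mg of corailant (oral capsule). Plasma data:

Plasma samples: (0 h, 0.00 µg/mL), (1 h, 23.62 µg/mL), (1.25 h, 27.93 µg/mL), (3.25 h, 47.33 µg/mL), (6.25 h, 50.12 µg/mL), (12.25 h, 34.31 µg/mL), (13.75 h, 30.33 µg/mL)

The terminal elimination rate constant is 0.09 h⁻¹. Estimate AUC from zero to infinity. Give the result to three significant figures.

Trapezoidal AUC_0→13.75:
  [0→1]: (0.00+23.62)/2 × 1 = 11.81
  [1→1.25]: (23.62+27.93)/2 × 0.25 = 6.44375
  [1.25→3.25]: (27.93+47.33)/2 × 2 = 75.26
  [3.25→6.25]: (47.33+50.12)/2 × 3 = 146.175
  [6.25→12.25]: (50.12+34.31)/2 × 6 = 253.29
  [12.25→13.75]: (34.31+30.33)/2 × 1.5 = 48.48
  Sum = 541.45875 µg/mL·h
Extrapolated tail: C_last / k_e = 30.33 / 0.09 = 337.000
AUC_0→∞ = 541.45875 + 337.000 = 878.45875 µg/mL·h

AUC = 878 µg/mL·h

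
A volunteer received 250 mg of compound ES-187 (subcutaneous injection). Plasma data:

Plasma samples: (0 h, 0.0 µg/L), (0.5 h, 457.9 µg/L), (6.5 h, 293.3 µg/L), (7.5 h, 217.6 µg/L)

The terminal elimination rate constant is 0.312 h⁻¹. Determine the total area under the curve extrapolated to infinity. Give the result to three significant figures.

AUC = 3320 µg/L·h

Trapezoidal AUC_0→7.5:
  [0→0.5]: (0.0+457.9)/2 × 0.5 = 114.475
  [0.5→6.5]: (457.9+293.3)/2 × 6 = 2253.6
  [6.5→7.5]: (293.3+217.6)/2 × 1 = 255.45
  Sum = 2623.525 µg/L·h
Extrapolated tail: C_last / k_e = 217.6 / 0.312 = 697.436
AUC_0→∞ = 2623.525 + 697.436 = 3320.961 µg/L·h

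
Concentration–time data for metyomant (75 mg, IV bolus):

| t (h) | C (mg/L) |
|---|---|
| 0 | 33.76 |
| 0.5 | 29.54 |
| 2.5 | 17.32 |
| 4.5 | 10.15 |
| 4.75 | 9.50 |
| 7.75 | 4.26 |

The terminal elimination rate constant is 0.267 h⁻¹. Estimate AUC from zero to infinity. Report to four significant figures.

Trapezoidal AUC_0→7.75:
  [0→0.5]: (33.76+29.54)/2 × 0.5 = 15.825
  [0.5→2.5]: (29.54+17.32)/2 × 2 = 46.86
  [2.5→4.5]: (17.32+10.15)/2 × 2 = 27.47
  [4.5→4.75]: (10.15+9.50)/2 × 0.25 = 2.45625
  [4.75→7.75]: (9.50+4.26)/2 × 3 = 20.64
  Sum = 113.25125 mg/L·h
Extrapolated tail: C_last / k_e = 4.26 / 0.267 = 15.955
AUC_0→∞ = 113.25125 + 15.955 = 129.20625 mg/L·h

AUC = 129.2 mg/L·h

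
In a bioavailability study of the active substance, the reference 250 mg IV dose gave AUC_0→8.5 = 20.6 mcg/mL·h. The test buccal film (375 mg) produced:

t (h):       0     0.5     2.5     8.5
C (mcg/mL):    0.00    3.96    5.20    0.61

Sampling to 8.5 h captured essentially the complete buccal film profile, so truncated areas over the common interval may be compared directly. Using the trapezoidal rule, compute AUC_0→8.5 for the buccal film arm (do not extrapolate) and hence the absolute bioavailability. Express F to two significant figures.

F = 0.89

Trapezoidal AUC_0→8.5 (buccal film):
  [0→0.5]: (0.00+3.96)/2 × 0.5 = 0.99
  [0.5→2.5]: (3.96+5.20)/2 × 2 = 9.16
  [2.5→8.5]: (5.20+0.61)/2 × 6 = 17.43
  Sum = 27.58 mcg/mL·h
F = (AUC_ev/D_ev)/(AUC_iv/D_iv) = (27.58/375)/(20.6/250) = 0.0735467/0.0824 = 0.8926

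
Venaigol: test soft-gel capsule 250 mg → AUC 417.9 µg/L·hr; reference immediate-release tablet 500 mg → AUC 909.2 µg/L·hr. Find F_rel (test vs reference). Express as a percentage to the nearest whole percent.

F_rel = 92%

F_rel = (AUC_test/D_test) / (AUC_ref/D_ref)
      = (417.9/250) / (909.2/500)
      = 1.6716 / 1.8184 = 0.9193 = 91.93%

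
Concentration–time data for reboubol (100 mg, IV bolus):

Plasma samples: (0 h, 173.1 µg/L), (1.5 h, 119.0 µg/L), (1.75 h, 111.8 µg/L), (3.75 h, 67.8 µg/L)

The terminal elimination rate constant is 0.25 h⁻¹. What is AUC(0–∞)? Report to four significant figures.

Trapezoidal AUC_0→3.75:
  [0→1.5]: (173.1+119.0)/2 × 1.5 = 219.075
  [1.5→1.75]: (119.0+111.8)/2 × 0.25 = 28.85
  [1.75→3.75]: (111.8+67.8)/2 × 2 = 179.6
  Sum = 427.525 µg/L·h
Extrapolated tail: C_last / k_e = 67.8 / 0.25 = 271.200
AUC_0→∞ = 427.525 + 271.200 = 698.725 µg/L·h

AUC = 698.7 µg/L·h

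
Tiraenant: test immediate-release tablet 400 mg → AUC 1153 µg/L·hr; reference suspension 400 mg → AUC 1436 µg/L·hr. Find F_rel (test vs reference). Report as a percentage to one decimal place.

F_rel = 80.3%

F_rel = (AUC_test/D_test) / (AUC_ref/D_ref)
      = (1153/400) / (1436/400)
      = 2.8825 / 3.59 = 0.8029 = 80.29%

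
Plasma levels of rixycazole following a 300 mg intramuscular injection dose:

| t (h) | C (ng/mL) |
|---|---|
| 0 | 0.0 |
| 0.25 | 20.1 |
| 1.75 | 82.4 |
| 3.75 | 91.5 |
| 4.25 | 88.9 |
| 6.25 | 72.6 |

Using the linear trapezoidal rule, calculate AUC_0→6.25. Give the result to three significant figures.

Trapezoidal AUC_0→6.25:
  [0→0.25]: (0.0+20.1)/2 × 0.25 = 2.5125
  [0.25→1.75]: (20.1+82.4)/2 × 1.5 = 76.875
  [1.75→3.75]: (82.4+91.5)/2 × 2 = 173.9
  [3.75→4.25]: (91.5+88.9)/2 × 0.5 = 45.1
  [4.25→6.25]: (88.9+72.6)/2 × 2 = 161.5
  Sum = 459.8875 ng/mL·h

AUC = 460 ng/mL·h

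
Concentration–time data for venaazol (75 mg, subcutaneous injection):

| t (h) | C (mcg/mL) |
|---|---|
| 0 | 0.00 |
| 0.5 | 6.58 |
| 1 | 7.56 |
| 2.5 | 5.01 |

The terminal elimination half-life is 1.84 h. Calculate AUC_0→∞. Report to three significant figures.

AUC = 27.9 mcg/mL·h

Trapezoidal AUC_0→2.5:
  [0→0.5]: (0.00+6.58)/2 × 0.5 = 1.645
  [0.5→1]: (6.58+7.56)/2 × 0.5 = 3.535
  [1→2.5]: (7.56+5.01)/2 × 1.5 = 9.4275
  Sum = 14.6075 mcg/mL·h
k_e = ln2 / t½ = 0.693147 / 1.84 = 0.3767 h^-1
Extrapolated tail: C_last / k_e = 5.01 / 0.3767 = 13.300
AUC_0→∞ = 14.6075 + 13.300 = 27.9075 mcg/mL·h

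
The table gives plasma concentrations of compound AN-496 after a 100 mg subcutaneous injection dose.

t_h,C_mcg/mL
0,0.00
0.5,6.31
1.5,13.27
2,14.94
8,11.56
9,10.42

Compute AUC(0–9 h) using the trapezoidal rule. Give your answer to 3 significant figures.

AUC = 109 mcg/mL·h

Trapezoidal AUC_0→9:
  [0→0.5]: (0.00+6.31)/2 × 0.5 = 1.5775
  [0.5→1.5]: (6.31+13.27)/2 × 1 = 9.79
  [1.5→2]: (13.27+14.94)/2 × 0.5 = 7.0525
  [2→8]: (14.94+11.56)/2 × 6 = 79.5
  [8→9]: (11.56+10.42)/2 × 1 = 10.99
  Sum = 108.91 mcg/mL·h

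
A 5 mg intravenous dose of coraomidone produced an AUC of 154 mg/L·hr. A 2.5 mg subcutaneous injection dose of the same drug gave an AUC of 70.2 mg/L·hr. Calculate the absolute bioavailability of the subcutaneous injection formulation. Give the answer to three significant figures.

F = (AUC_ev / D_ev) / (AUC_iv / D_iv)
  = (70.2/2.5) / (154/5)
  = 28.08 / 30.8 = 0.9117

F = 0.912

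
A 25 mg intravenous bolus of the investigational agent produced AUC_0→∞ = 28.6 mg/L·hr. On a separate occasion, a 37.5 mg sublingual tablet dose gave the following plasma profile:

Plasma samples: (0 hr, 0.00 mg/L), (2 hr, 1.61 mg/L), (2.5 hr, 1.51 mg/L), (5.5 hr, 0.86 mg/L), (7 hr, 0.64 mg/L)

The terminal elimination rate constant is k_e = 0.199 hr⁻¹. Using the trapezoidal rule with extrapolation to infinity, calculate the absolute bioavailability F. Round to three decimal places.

F = 0.240

Trapezoidal AUC_0→7 (sublingual tablet):
  [0→2]: (0.00+1.61)/2 × 2 = 1.61
  [2→2.5]: (1.61+1.51)/2 × 0.5 = 0.78
  [2.5→5.5]: (1.51+0.86)/2 × 3 = 3.555
  [5.5→7]: (0.86+0.64)/2 × 1.5 = 1.125
  Sum = 7.07 mg/L·hr
Tail: C_last/k_e = 0.64/0.199 = 3.216
AUC_0→∞ (sublingual tablet) = 7.07 + 3.216 = 10.286 mg/L·hr
F = (AUC_ev/D_ev)/(AUC_iv/D_iv) = (10.286/37.5)/(28.6/25) = 0.274293/1.144 = 0.2398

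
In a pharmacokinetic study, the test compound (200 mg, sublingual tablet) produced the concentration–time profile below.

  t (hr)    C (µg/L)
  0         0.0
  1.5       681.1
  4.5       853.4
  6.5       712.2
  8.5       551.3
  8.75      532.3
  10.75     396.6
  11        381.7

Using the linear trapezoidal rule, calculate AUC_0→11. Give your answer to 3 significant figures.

Trapezoidal AUC_0→11:
  [0→1.5]: (0.0+681.1)/2 × 1.5 = 510.825
  [1.5→4.5]: (681.1+853.4)/2 × 3 = 2301.75
  [4.5→6.5]: (853.4+712.2)/2 × 2 = 1565.6
  [6.5→8.5]: (712.2+551.3)/2 × 2 = 1263.5
  [8.5→8.75]: (551.3+532.3)/2 × 0.25 = 135.45
  [8.75→10.75]: (532.3+396.6)/2 × 2 = 928.9
  [10.75→11]: (396.6+381.7)/2 × 0.25 = 97.2875
  Sum = 6803.3125 µg/L·hr

AUC = 6800 µg/L·hr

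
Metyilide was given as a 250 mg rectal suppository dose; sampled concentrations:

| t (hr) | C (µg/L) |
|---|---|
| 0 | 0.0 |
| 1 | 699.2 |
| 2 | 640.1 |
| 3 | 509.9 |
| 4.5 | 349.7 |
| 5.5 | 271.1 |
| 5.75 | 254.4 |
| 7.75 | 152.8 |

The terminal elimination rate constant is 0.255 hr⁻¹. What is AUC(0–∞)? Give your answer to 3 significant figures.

AUC = 3620 µg/L·hr

Trapezoidal AUC_0→7.75:
  [0→1]: (0.0+699.2)/2 × 1 = 349.6
  [1→2]: (699.2+640.1)/2 × 1 = 669.65
  [2→3]: (640.1+509.9)/2 × 1 = 575.0
  [3→4.5]: (509.9+349.7)/2 × 1.5 = 644.7
  [4.5→5.5]: (349.7+271.1)/2 × 1 = 310.4
  [5.5→5.75]: (271.1+254.4)/2 × 0.25 = 65.6875
  [5.75→7.75]: (254.4+152.8)/2 × 2 = 407.2
  Sum = 3022.2375 µg/L·hr
Extrapolated tail: C_last / k_e = 152.8 / 0.255 = 599.216
AUC_0→∞ = 3022.2375 + 599.216 = 3621.4535 µg/L·hr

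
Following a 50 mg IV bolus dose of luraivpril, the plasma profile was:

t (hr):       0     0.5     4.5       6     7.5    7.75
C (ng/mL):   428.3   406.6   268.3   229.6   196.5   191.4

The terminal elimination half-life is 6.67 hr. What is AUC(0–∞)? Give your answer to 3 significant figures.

Trapezoidal AUC_0→7.75:
  [0→0.5]: (428.3+406.6)/2 × 0.5 = 208.725
  [0.5→4.5]: (406.6+268.3)/2 × 4 = 1349.8
  [4.5→6]: (268.3+229.6)/2 × 1.5 = 373.425
  [6→7.5]: (229.6+196.5)/2 × 1.5 = 319.575
  [7.5→7.75]: (196.5+191.4)/2 × 0.25 = 48.4875
  Sum = 2300.0125 ng/mL·hr
k_e = ln2 / t½ = 0.693147 / 6.67 = 0.1039 hr^-1
Extrapolated tail: C_last / k_e = 191.4 / 0.1039 = 1842.156
AUC_0→∞ = 2300.0125 + 1842.156 = 4142.1685 ng/mL·hr

AUC = 4140 ng/mL·hr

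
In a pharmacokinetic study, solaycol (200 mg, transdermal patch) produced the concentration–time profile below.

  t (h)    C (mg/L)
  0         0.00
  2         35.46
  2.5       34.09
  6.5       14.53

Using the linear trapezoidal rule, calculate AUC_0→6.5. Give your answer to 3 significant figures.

Trapezoidal AUC_0→6.5:
  [0→2]: (0.00+35.46)/2 × 2 = 35.46
  [2→2.5]: (35.46+34.09)/2 × 0.5 = 17.3875
  [2.5→6.5]: (34.09+14.53)/2 × 4 = 97.24
  Sum = 150.0875 mg/L·h

AUC = 150 mg/L·h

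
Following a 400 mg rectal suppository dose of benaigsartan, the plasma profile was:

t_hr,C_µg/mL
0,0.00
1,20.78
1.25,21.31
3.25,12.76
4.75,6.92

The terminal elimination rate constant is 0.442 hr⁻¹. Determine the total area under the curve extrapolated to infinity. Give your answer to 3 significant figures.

AUC = 80.1 µg/mL·hr

Trapezoidal AUC_0→4.75:
  [0→1]: (0.00+20.78)/2 × 1 = 10.39
  [1→1.25]: (20.78+21.31)/2 × 0.25 = 5.26125
  [1.25→3.25]: (21.31+12.76)/2 × 2 = 34.07
  [3.25→4.75]: (12.76+6.92)/2 × 1.5 = 14.76
  Sum = 64.48125 µg/mL·hr
Extrapolated tail: C_last / k_e = 6.92 / 0.442 = 15.656
AUC_0→∞ = 64.48125 + 15.656 = 80.13725 µg/mL·hr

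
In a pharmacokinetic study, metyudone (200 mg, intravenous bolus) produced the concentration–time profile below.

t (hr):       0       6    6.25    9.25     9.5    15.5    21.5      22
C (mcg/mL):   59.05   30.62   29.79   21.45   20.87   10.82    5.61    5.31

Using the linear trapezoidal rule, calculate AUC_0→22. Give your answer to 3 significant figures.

Trapezoidal AUC_0→22:
  [0→6]: (59.05+30.62)/2 × 6 = 269.01
  [6→6.25]: (30.62+29.79)/2 × 0.25 = 7.55125
  [6.25→9.25]: (29.79+21.45)/2 × 3 = 76.86
  [9.25→9.5]: (21.45+20.87)/2 × 0.25 = 5.29
  [9.5→15.5]: (20.87+10.82)/2 × 6 = 95.07
  [15.5→21.5]: (10.82+5.61)/2 × 6 = 49.29
  [21.5→22]: (5.61+5.31)/2 × 0.5 = 2.73
  Sum = 505.80125 mcg/mL·hr

AUC = 506 mcg/mL·hr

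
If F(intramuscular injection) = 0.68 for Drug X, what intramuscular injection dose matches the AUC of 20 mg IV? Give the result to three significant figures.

For equal systemic exposure: F × D_ev = D_iv
D_ev = D_iv / F = 20 / 0.68 = 29.4118 mg

D_intramuscular = 29.4 mg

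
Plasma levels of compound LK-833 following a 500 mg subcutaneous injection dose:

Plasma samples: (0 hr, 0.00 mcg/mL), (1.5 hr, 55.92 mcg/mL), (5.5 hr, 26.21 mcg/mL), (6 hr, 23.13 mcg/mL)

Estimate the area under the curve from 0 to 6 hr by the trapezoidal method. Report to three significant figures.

AUC = 219 mcg/mL·hr

Trapezoidal AUC_0→6:
  [0→1.5]: (0.00+55.92)/2 × 1.5 = 41.94
  [1.5→5.5]: (55.92+26.21)/2 × 4 = 164.26
  [5.5→6]: (26.21+23.13)/2 × 0.5 = 12.335
  Sum = 218.535 mcg/mL·hr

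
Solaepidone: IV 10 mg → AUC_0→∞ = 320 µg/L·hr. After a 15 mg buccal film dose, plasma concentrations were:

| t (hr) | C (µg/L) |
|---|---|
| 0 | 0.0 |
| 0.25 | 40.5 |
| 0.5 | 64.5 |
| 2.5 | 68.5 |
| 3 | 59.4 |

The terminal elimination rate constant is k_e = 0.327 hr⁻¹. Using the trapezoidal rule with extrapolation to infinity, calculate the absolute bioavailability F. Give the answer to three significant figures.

F = 0.760

Trapezoidal AUC_0→3 (buccal film):
  [0→0.25]: (0.0+40.5)/2 × 0.25 = 5.0625
  [0.25→0.5]: (40.5+64.5)/2 × 0.25 = 13.125
  [0.5→2.5]: (64.5+68.5)/2 × 2 = 133.0
  [2.5→3]: (68.5+59.4)/2 × 0.5 = 31.975
  Sum = 183.1625 µg/L·hr
Tail: C_last/k_e = 59.4/0.327 = 181.651
AUC_0→∞ (buccal film) = 183.1625 + 181.651 = 364.8135 µg/L·hr
F = (AUC_ev/D_ev)/(AUC_iv/D_iv) = (364.8135/15)/(320/10) = 24.3209/32 = 0.7600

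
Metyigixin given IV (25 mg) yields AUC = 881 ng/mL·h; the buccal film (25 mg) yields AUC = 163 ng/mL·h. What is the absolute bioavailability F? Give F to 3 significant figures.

F = (AUC_ev / D_ev) / (AUC_iv / D_iv)
  = (163/25) / (881/25)
  = 6.52 / 35.24 = 0.1850

F = 0.185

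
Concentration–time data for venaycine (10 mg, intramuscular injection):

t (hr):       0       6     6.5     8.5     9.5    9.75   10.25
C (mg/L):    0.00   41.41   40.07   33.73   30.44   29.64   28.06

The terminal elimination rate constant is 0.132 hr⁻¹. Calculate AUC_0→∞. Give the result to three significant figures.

Trapezoidal AUC_0→10.25:
  [0→6]: (0.00+41.41)/2 × 6 = 124.23
  [6→6.5]: (41.41+40.07)/2 × 0.5 = 20.37
  [6.5→8.5]: (40.07+33.73)/2 × 2 = 73.8
  [8.5→9.5]: (33.73+30.44)/2 × 1 = 32.085
  [9.5→9.75]: (30.44+29.64)/2 × 0.25 = 7.51
  [9.75→10.25]: (29.64+28.06)/2 × 0.5 = 14.425
  Sum = 272.42 mg/L·hr
Extrapolated tail: C_last / k_e = 28.06 / 0.132 = 212.576
AUC_0→∞ = 272.42 + 212.576 = 484.996 mg/L·hr

AUC = 485 mg/L·hr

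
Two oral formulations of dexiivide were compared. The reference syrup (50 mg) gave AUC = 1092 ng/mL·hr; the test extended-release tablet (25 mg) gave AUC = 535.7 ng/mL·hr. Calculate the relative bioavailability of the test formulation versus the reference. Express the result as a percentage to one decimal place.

F_rel = (AUC_test/D_test) / (AUC_ref/D_ref)
      = (535.7/25) / (1092/50)
      = 21.428 / 21.84 = 0.9811 = 98.11%

F_rel = 98.1%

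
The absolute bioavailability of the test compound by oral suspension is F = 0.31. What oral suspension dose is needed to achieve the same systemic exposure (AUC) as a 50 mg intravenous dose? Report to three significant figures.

D_oral = 161 mg

For equal systemic exposure: F × D_ev = D_iv
D_ev = D_iv / F = 50 / 0.31 = 161.29 mg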